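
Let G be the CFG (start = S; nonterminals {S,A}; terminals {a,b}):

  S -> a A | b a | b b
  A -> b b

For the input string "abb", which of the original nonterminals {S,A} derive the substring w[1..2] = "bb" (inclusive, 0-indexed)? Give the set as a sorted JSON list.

Convert to CNF:
  S -> T0 T0 | T0 T1 | T1 A
  A -> T0 T0
  T0 -> b
  T1 -> a

Fill CYK table bottom-up, restricted to cells inside w[1..2]:
  [1..1]={T0}  "b"  orig:{}
  [2..2]={T0}  "b"  orig:{}
  [1..2]={A,S}  "bb"

Original NTs in T[1,2] deriving "bb": ["A", "S"]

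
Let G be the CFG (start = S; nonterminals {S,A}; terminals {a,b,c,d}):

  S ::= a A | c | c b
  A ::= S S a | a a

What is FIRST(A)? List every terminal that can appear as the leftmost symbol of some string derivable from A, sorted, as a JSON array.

FIRST iteration:
iter 1:
  A via A→a a: +{a}
  S via S→a A: +{a}
  S via S→c: +{c}
  FIRST[S]={a,c}  FIRST[A]={a}
iter 2:
  A via A→S S a: +{c}
  FIRST[S]={a,c}  FIRST[A]={a,c}
iter 3: — fixpoint
  FIRST[S]={a,c}  FIRST[A]={a,c}

FIRST(A) = ["a", "c"]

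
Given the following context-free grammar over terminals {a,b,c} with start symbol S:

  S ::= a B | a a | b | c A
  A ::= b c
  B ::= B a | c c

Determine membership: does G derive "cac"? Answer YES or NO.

CNF form of G:
  S -> T1 A | T2 B | T2 T2 | b
  A -> T0 T1
  B -> B T2 | T1 T1
  T0 -> b
  T1 -> c
  T2 -> a

Fill CYK table bottom-up:
  cell(0,0) c: {T1}  orig:{}
  cell(1,1) a: {T2}  orig:{}
  cell(2,2) c: {T1}  orig:{}
  cell(0,1) ca: ∅
  cell(1,2) ac: ∅
  cell(0,2) cac: ∅

S ∉ T[0,2] ⇒ NO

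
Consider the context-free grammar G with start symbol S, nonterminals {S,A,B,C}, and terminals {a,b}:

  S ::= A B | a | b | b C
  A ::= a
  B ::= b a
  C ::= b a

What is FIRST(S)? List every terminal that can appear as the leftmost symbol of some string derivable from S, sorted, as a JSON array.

FIRST iteration:
[1]
  A via A→a: +{a}
  B via B→b a: +{b}
  C via C→b a: +{b}
  S via S→A B: +{a}
  S via S→b: +{b}
  FIRST(S)={a,b}  FIRST(A)={a}  FIRST(B)={b}  FIRST(C)={b}
[2] done
  FIRST(S)={a,b}  FIRST(A)={a}  FIRST(B)={b}  FIRST(C)={b}

FIRST(S) = ["a", "b"]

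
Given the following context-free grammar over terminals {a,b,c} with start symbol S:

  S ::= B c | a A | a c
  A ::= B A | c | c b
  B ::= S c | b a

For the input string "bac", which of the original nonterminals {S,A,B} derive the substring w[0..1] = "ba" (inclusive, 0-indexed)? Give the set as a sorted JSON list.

CNF form of G:
  S -> B T0 | T2 A | T2 T0
  A -> B A | T0 T1 | c
  B -> S T0 | T1 T2
  T0 -> c
  T1 -> b
  T2 -> a

CYK table (by increasing span) (cells [i..j] with 0 ≤ i ≤ j ≤ 1 only):
  cell(0,0) b: {T1}  orig:{}
  cell(1,1) a: {T2}  orig:{}
  cell(0,1) ba: {B}

Original NTs in T[0,1] deriving "ba": ["B"]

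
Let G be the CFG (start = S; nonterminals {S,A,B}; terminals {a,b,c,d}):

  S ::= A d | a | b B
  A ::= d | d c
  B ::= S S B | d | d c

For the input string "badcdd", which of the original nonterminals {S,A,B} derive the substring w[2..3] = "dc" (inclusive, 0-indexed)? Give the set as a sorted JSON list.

CNF form of G:
  S -> A T0 | T2 B | a
  A -> T0 T1 | d
  B -> S X3 | T0 T1 | d
  T0 -> d
  T1 -> c
  T2 -> b
  X3 -> S B

CYK fill, restricted to cells inside w[2..3]:
  cell(2,2) d: {A,B,T0}  orig:{A,B}
  cell(3,3) c: {T1}  orig:{}
  cell(2,3) dc: {A,B}

Original NTs in T[2,3] deriving "dc": ["A", "B"]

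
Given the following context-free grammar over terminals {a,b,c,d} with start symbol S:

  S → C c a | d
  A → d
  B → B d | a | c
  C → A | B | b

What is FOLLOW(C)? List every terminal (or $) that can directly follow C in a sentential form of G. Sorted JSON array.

Compute FIRST by fixpoint:
iter 1:
  A via A→d: +{d}
  B via B→a: +{a}
  B via B→c: +{c}
  C via C→A: +{d}
  C via C→B: +{a,c}
  C via C→b: +{b}
  S via S→C c a: +{a,b,c,d}
  FIRST[S]={a,b,c,d}  FIRST[A]={d}  FIRST[B]={a,c}  FIRST[C]={a,b,c,d}
iter 2: (stable)
  FIRST[S]={a,b,c,d}  FIRST[A]={d}  FIRST[B]={a,c}  FIRST[C]={a,b,c,d}

Compute FOLLOW by fixpoint:
seed FOLLOW(S) with $
pass 1:
  B→B d: FOLLOW(B) ⊇ FIRST(d) = {d}; new: +{d}
  S→C c a: FOLLOW(C) ⊇ FIRST(c) = {c}; new: +{c}
  FOLLOW(S)={$}  FOLLOW(A)={}  FOLLOW(B)={d}  FOLLOW(C)={c}
pass 2:
  C→A: FOLLOW(A) ⊇ FOLLOW(C) ⊇ {c}; new: +{c}
  C→B: FOLLOW(B) ⊇ FOLLOW(C) ⊇ {c}; new: +{c}
  FOLLOW(S)={$}  FOLLOW(A)={c}  FOLLOW(B)={c,d}  FOLLOW(C)={c}
pass 3: (no change)
  FOLLOW(S)={$}  FOLLOW(A)={c}  FOLLOW(B)={c,d}  FOLLOW(C)={c}

FOLLOW(C) = ["c"]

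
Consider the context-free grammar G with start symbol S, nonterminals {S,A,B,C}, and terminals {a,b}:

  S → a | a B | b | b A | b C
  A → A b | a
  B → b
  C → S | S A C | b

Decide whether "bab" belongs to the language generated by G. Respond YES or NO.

CNF form of G:
  S -> T0 A | T0 C | T1 B | a | b
  A -> A T0 | a
  B -> b
  C -> S X2 | T0 A | T0 C | T1 B | a | b
  T0 -> b
  T1 -> a
  X2 -> A C

CYK fill:
  [0..0]={B,C,S,T0}  "b"  orig:{B,C,S}
  [1..1]={A,C,S,T1}  "a"  orig:{A,C,S}
  [2..2]={B,C,S,T0}  "b"  orig:{B,C,S}
  [0..1]={C,S}  "ba"
  [1..2]={A,C,S,X2}  "ab"  orig:{A,C,S}
  [0..2]={C,S}  "bab"

S ∈ T[0,2] ⇒ YES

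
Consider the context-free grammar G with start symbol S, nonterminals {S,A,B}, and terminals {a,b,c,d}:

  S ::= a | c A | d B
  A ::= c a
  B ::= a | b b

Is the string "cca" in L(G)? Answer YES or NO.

CNF form of G:
  S -> T0 A | T3 B | a
  A -> T0 T1
  B -> T2 T2 | a
  T0 -> c
  T1 -> a
  T2 -> b
  T3 -> d

CYK table (by increasing span):
  [0..0]={T0}  "c"  orig:{}
  [1..1]={T0}  "c"  orig:{}
  [2..2]={B,S,T1}  "a"  orig:{B,S}
  [0..1]=∅  "cc"
  [1..2]={A}  "ca"
  [0..2]={S}  "cca"

S ∈ T[0,2] ⇒ YES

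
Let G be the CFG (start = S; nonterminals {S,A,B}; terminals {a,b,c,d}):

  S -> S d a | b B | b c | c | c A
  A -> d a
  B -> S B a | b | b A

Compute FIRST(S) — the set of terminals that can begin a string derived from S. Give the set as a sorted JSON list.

FIRST iteration:
iter 1:
  A via A→d a: +{d}
  B via B→b: +{b}
  S via S→b B: +{b}
  S via S→c: +{c}
  FIRST[S]={b,c}  FIRST[A]={d}  FIRST[B]={b}
iter 2:
  B via B→S B a: +{c}
  FIRST[S]={b,c}  FIRST[A]={d}  FIRST[B]={b,c}
iter 3: (stable)
  FIRST[S]={b,c}  FIRST[A]={d}  FIRST[B]={b,c}

FIRST(S) = ["b", "c"]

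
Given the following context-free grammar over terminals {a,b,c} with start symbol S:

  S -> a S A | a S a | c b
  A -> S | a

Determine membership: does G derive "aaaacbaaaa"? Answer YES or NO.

Convert to CNF:
  S -> T0 X5 | T0 X6 | T1 T2
  A -> T0 X3 | T0 X4 | T1 T2 | a
  T0 -> a
  T1 -> c
  T2 -> b
  X3 -> S A
  X4 -> S T0
  X5 -> S A
  X6 -> S T0

Fill CYK table bottom-up:
  [0..0]={A,T0}  "a"  orig:{A}
  [1..1]={A,T0}  "a"  orig:{A}
  [2..2]={A,T0}  "a"  orig:{A}
  [3..3]={A,T0}  "a"  orig:{A}
  [4..4]={T1}  "c"  orig:{}
  [5..5]={T2}  "b"  orig:{}
  [6..6]={A,T0}  "a"  orig:{A}
  [7..7]={A,T0}  "a"  orig:{A}
  [8..8]={A,T0}  "a"  orig:{A}
  [9..9]={A,T0}  "a"  orig:{A}
  [0..1]=∅  "aa"
  [1..2]=∅  "aa"
  [2..3]=∅  "aa"
  [3..4]=∅  "ac"
  [4..5]={A,S}  "cb"
  [5..6]=∅  "ba"
  [6..7]=∅  "aa"
  [7..8]=∅  "aa"
  [8..9]=∅  "aa"
  [0..2]=∅  "aaa"
  [1..3]=∅  "aaa"
  [2..4]=∅  "aac"
  [3..5]=∅  "acb"
  [4..6]={X3,X4,X5,X6}  "cba"  orig:{}
  [5..7]=∅  "baa"
  [6..8]=∅  "aaa"
  [7..9]=∅  "aaa"
  [0..3]=∅  "aaaa"
  [1..4]=∅  "aaac"
  [2..5]=∅  "aacb"
  [3..6]={A,S}  "acba"
  [4..7]=∅  "cbaa"
  [5..8]=∅  "baaa"
  [6..9]=∅  "aaaa"
  [0..4]=∅  "aaaac"
  [1..5]=∅  "aaacb"
  [2..6]=∅  "aacba"
  [3..7]={X3,X4,X5,X6}  "acbaa"  orig:{}
  [4..8]=∅  "cbaaa"
  [5..9]=∅  "baaaa"
  [0..5]=∅  "aaaacb"
  [1..6]=∅  "aaacba"
  [2..7]={A,S}  "aacbaa"
  [3..8]=∅  "acbaaa"
  [4..9]=∅  "cbaaaa"
  [0..6]=∅  "aaaacba"
  [1..7]=∅  "aaacbaa"
  [2..8]={X3,X4,X5,X6}  "aacbaaa"  orig:{}
  [3..9]=∅  "acbaaaa"
  [0..7]=∅  "aaaacbaa"
  [1..8]={A,S}  "aaacbaaa"
  [2..9]=∅  "aacbaaaa"
  [0..8]=∅  "aaaacbaaa"
  [1..9]={X3,X4,X5,X6}  "aaacbaaaa"  orig:{}
  [0..9]={A,S}  "aaaacbaaaa"

S ∈ T[0,9] ⇒ YES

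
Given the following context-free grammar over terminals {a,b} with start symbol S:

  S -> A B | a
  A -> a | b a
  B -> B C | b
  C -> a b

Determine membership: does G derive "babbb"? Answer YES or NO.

CNF form of G:
  S -> A B | a
  A -> T0 T1 | a
  B -> B C | b
  C -> T1 T0
  T0 -> b
  T1 -> a

Fill CYK table bottom-up:
  T[0,0] 'b' = {B,T0}  orig:{B}
  T[1,1] 'a' = {A,S,T1}  orig:{A,S}
  T[2,2] 'b' = {B,T0}  orig:{B}
  T[3,3] 'b' = {B,T0}  orig:{B}
  T[4,4] 'b' = {B,T0}  orig:{B}
  T[0,1] 'ba' = {A}
  T[1,2] 'ab' = {C,S}
  T[2,3] 'bb' = ∅
  T[3,4] 'bb' = ∅
  T[0,2] 'bab' = {B,S}
  T[1,3] 'abb' = ∅
  T[2,4] 'bbb' = ∅
  T[0,3] 'babb' = ∅
  T[1,4] 'abbb' = ∅
  T[0,4] 'babbb' = ∅

S ∉ T[0,4] ⇒ NO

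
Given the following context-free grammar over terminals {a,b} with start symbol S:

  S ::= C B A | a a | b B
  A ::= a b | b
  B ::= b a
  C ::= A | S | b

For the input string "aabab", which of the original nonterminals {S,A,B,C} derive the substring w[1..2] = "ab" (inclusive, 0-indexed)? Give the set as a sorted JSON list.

CNF form of G:
  S -> C X3 | T0 T0 | T1 B
  A -> T0 T1 | b
  B -> T1 T0
  C -> C X2 | T0 T0 | T0 T1 | T1 B | b
  T0 -> a
  T1 -> b
  X2 -> B A
  X3 -> B A

Fill CYK table bottom-up, restricted to cells inside w[1..2]:
  cell(1,1) a: {T0}  orig:{}
  cell(2,2) b: {A,C,T1}  orig:{A,C}
  cell(1,2) ab: {A,C}

Original NTs in T[1,2] deriving "ab": ["A", "C"]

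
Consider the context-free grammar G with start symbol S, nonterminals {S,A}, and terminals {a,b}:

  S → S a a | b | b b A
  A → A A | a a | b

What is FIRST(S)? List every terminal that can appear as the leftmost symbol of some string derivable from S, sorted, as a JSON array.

FIRST iteration:
pass 1:
  A via A→a a: +{a}
  A via A→b: +{b}
  S via S→b: +{b}
  FIRST(S)={b}  FIRST(A)={a,b}
pass 2: (no change)
  FIRST(S)={b}  FIRST(A)={a,b}

FIRST(S) = ["b"]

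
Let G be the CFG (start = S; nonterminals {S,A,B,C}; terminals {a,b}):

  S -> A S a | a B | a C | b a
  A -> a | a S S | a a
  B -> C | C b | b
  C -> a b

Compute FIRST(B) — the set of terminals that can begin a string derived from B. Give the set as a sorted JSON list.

FIRST iteration:
round 1:
  A via A→a: +{a}
  B via B→b: +{b}
  C via C→a b: +{a}
  S via S→A S a: +{a}
  S via S→b a: +{b}
  FIRST[S]={a,b}  FIRST[A]={a}  FIRST[B]={b}  FIRST[C]={a}
round 2:
  B via B→C: +{a}
  FIRST[S]={a,b}  FIRST[A]={a}  FIRST[B]={a,b}  FIRST[C]={a}
round 3: done
  FIRST[S]={a,b}  FIRST[A]={a}  FIRST[B]={a,b}  FIRST[C]={a}

FIRST(B) = ["a", "b"]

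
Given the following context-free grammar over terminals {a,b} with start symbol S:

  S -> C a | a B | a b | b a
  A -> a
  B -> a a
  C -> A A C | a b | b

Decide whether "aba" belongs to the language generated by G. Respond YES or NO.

Convert to CNF:
  S -> C T0 | T0 B | T0 T1 | T1 T0
  A -> a
  B -> T0 T0
  C -> A X2 | T0 T1 | b
  T0 -> a
  T1 -> b
  X2 -> A C

Fill CYK table bottom-up:
  T[0,0] 'a' = {A,T0}  orig:{A}
  T[1,1] 'b' = {C,T1}  orig:{C}
  T[2,2] 'a' = {A,T0}  orig:{A}
  T[0,1] 'ab' = {C,S,X2}  orig:{C,S}
  T[1,2] 'ba' = {S}
  T[0,2] 'aba' = {S}

S ∈ T[0,2] ⇒ YES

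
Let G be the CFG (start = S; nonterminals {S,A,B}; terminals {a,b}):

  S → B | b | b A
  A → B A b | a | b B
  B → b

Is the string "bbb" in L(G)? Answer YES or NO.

CNF form of G:
  S -> T0 A | b
  A -> B X1 | T0 B | a
  B -> b
  T0 -> b
  X1 -> A T0

CYK fill:
  [0..0]={B,S,T0}  "b"  orig:{B,S}
  [1..1]={B,S,T0}  "b"  orig:{B,S}
  [2..2]={B,S,T0}  "b"  orig:{B,S}
  [0..1]={A}  "bb"
  [1..2]={A}  "bb"
  [0..2]={S,X1}  "bbb"  orig:{S}

S ∈ T[0,2] ⇒ YES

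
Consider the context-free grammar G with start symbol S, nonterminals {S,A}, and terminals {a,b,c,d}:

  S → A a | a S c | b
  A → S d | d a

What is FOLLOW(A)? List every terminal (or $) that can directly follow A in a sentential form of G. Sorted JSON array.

Compute FIRST by fixpoint:
round 1:
  A via A→d a: +{d}
  S via S→A a: +{d}
  S via S→a S c: +{a}
  S via S→b: +{b}
  S: {a,b,d}  A: {d}
round 2:
  A via A→S d: +{a,b}
  S: {a,b,d}  A: {a,b,d}
round 3: (stable)
  S: {a,b,d}  A: {a,b,d}

FOLLOW iteration:
FOLLOW(S) := {$}
pass 1:
  A→S d: FOLLOW(S) ⊇ FIRST(d) = {d}; new: +{d}
  S→A a: FOLLOW(A) ⊇ FIRST(a) = {a}; new: +{a}
  S→a S c: FOLLOW(S) ⊇ FIRST(c) = {c}; new: +{c}
  FOLLOW(S)={$,c,d}  FOLLOW(A)={a}
pass 2: (stable)
  FOLLOW(S)={$,c,d}  FOLLOW(A)={a}

FOLLOW(A) = ["a"]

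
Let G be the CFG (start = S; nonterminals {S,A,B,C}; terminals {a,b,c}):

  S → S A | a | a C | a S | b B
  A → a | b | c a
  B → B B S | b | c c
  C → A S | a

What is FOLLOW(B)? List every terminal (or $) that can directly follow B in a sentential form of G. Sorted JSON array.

FIRST iteration:
[1]
  A via A→a: +{a}
  A via A→b: +{b}
  A via A→c a: +{c}
  B via B→b: +{b}
  B via B→c c: +{c}
  C via C→A S: +{a,b,c}
  S via S→a: +{a}
  S via S→b B: +{b}
  FIRST[S]={a,b}  FIRST[A]={a,b,c}  FIRST[B]={b,c}  FIRST[C]={a,b,c}
[2] (no change)
  FIRST[S]={a,b}  FIRST[A]={a,b,c}  FIRST[B]={b,c}  FIRST[C]={a,b,c}

FOLLOW iteration:
initialize: $ ∈ FOLLOW(S)
iter 1:
  B→B B S: FOLLOW(B) ⊇ FIRST(B) = {b,c}; new: +{b,c}
  B→B B S: FOLLOW(B) ⊇ FIRST(S) = {a,b}; new: +{a}
  B→B B S: FOLLOW(S) ⊇ FOLLOW(B) ⊇ {a,b,c}; new: +{a,b,c}
  C→A S: FOLLOW(A) ⊇ FIRST(S) = {a,b}; new: +{a,b}
  S→S A: FOLLOW(A) ⊇ FOLLOW(S) ⊇ {$,a,b,c}; new: +{$,c}
  S→a C: FOLLOW(C) ⊇ FOLLOW(S) ⊇ {$,a,b,c}; new: +{$,a,b,c}
  S→b B: FOLLOW(B) ⊇ FOLLOW(S) ⊇ {$,a,b,c}; new: +{$}
  S: {$,a,b,c}  A: {$,a,b,c}  B: {$,a,b,c}  C: {$,a,b,c}
iter 2: (stable)
  S: {$,a,b,c}  A: {$,a,b,c}  B: {$,a,b,c}  C: {$,a,b,c}

FOLLOW(B) = ["$", "a", "b", "c"]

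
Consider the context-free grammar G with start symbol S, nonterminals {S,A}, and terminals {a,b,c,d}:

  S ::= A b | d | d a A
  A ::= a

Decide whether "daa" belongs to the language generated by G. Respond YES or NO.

Convert to CNF:
  S -> A T0 | T1 X3 | d
  A -> a
  T0 -> b
  T1 -> d
  T2 -> a
  X3 -> T2 A

CYK fill:
  [0..0]={S,T1}  "d"  orig:{S}
  [1..1]={A,T2}  "a"  orig:{A}
  [2..2]={A,T2}  "a"  orig:{A}
  [0..1]=∅  "da"
  [1..2]={X3}  "aa"  orig:{}
  [0..2]={S}  "daa"

S ∈ T[0,2] ⇒ YES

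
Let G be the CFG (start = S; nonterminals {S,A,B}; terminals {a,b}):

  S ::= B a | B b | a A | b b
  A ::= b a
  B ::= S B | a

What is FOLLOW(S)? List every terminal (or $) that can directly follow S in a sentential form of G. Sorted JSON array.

Compute FIRST by fixpoint:
iter 1:
  A via A→b a: +{b}
  B via B→a: +{a}
  S via S→B a: +{a}
  S via S→b b: +{b}
  FIRST[S]={a,b}  FIRST[A]={b}  FIRST[B]={a}
iter 2:
  B via B→S B: +{b}
  FIRST[S]={a,b}  FIRST[A]={b}  FIRST[B]={a,b}
iter 3: — fixpoint
  FIRST[S]={a,b}  FIRST[A]={b}  FIRST[B]={a,b}

FOLLOW sets:
seed FOLLOW(S) with $
[1]
  B→S B: FOLLOW(S) ⊇ FIRST(B) = {a,b}; new: +{a,b}
  S→B a: FOLLOW(B) ⊇ FIRST(a) = {a}; new: +{a}
  S→B b: FOLLOW(B) ⊇ FIRST(b) = {b}; new: +{b}
  S→a A: FOLLOW(A) ⊇ FOLLOW(S) ⊇ {$,a,b}; new: +{$,a,b}
  FOLLOW(S)={$,a,b}  FOLLOW(A)={$,a,b}  FOLLOW(B)={a,b}
[2] (no change)
  FOLLOW(S)={$,a,b}  FOLLOW(A)={$,a,b}  FOLLOW(B)={a,b}

FOLLOW(S) = ["$", "a", "b"]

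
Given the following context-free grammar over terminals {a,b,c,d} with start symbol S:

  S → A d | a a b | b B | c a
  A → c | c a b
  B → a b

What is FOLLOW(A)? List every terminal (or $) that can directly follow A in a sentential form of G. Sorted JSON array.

Compute FIRST by fixpoint:
iter 1:
  A via A→c: +{c}
  B via B→a b: +{a}
  S via S→A d: +{c}
  S via S→a a b: +{a}
  S via S→b B: +{b}
  FIRST(S)={a,b,c}  FIRST(A)={c}  FIRST(B)={a}
iter 2: (stable)
  FIRST(S)={a,b,c}  FIRST(A)={c}  FIRST(B)={a}

FOLLOW iteration:
FOLLOW(S) := {$}
pass 1:
  S→A d: FOLLOW(A) ⊇ FIRST(d) = {d}; new: +{d}
  S→b B: FOLLOW(B) ⊇ FOLLOW(S) ⊇ {$}; new: +{$}
  FOLLOW[S]={$}  FOLLOW[A]={d}  FOLLOW[B]={$}
pass 2: — fixpoint
  FOLLOW[S]={$}  FOLLOW[A]={d}  FOLLOW[B]={$}

FOLLOW(A) = ["d"]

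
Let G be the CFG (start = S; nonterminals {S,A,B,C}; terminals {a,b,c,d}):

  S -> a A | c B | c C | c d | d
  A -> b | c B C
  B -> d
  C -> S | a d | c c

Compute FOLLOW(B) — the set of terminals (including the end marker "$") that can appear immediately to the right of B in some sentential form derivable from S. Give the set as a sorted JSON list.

FIRST iteration:
pass 1:
  A via A→b: +{b}
  A via A→c B C: +{c}
  B via B→d: +{d}
  C via C→a d: +{a}
  C via C→c c: +{c}
  S via S→a A: +{a}
  S via S→c B: +{c}
  S via S→d: +{d}
  FIRST[S]={a,c,d}  FIRST[A]={b,c}  FIRST[B]={d}  FIRST[C]={a,c}
pass 2:
  C via C→S: +{d}
  FIRST[S]={a,c,d}  FIRST[A]={b,c}  FIRST[B]={d}  FIRST[C]={a,c,d}
pass 3: (no change)
  FIRST[S]={a,c,d}  FIRST[A]={b,c}  FIRST[B]={d}  FIRST[C]={a,c,d}

FOLLOW iteration:
initialize: $ ∈ FOLLOW(S)
iter 1:
  A→c B C: FOLLOW(B) ⊇ FIRST(C) = {a,c,d}; new: +{a,c,d}
  S→a A: FOLLOW(A) ⊇ FOLLOW(S) ⊇ {$}; new: +{$}
  S→c B: FOLLOW(B) ⊇ FOLLOW(S) ⊇ {$}; new: +{$}
  S→c C: FOLLOW(C) ⊇ FOLLOW(S) ⊇ {$}; new: +{$}
  FOLLOW[S]={$}  FOLLOW[A]={$}  FOLLOW[B]={$,a,c,d}  FOLLOW[C]={$}
iter 2: (no change)
  FOLLOW[S]={$}  FOLLOW[A]={$}  FOLLOW[B]={$,a,c,d}  FOLLOW[C]={$}

FOLLOW(B) = ["$", "a", "c", "d"]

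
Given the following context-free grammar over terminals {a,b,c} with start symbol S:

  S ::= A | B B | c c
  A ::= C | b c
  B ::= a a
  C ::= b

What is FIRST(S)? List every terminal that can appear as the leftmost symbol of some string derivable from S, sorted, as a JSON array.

Compute FIRST by fixpoint:
iter 1:
  A via A→b c: +{b}
  B via B→a a: +{a}
  C via C→b: +{b}
  S via S→A: +{b}
  S via S→B B: +{a}
  S via S→c c: +{c}
  S: {a,b,c}  A: {b}  B: {a}  C: {b}
iter 2: (stable)
  S: {a,b,c}  A: {b}  B: {a}  C: {b}

FIRST(S) = ["a", "b", "c"]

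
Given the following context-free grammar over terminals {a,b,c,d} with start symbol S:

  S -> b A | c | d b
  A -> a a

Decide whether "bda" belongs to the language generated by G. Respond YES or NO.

CNF form of G:
  S -> T1 A | T2 T1 | c
  A -> T0 T0
  T0 -> a
  T1 -> b
  T2 -> d

CYK table (by increasing span):
  [0..0]={T1}  "b"  orig:{}
  [1..1]={T2}  "d"  orig:{}
  [2..2]={T0}  "a"  orig:{}
  [0..1]=∅  "bd"
  [1..2]=∅  "da"
  [0..2]=∅  "bda"

S ∉ T[0,2] ⇒ NO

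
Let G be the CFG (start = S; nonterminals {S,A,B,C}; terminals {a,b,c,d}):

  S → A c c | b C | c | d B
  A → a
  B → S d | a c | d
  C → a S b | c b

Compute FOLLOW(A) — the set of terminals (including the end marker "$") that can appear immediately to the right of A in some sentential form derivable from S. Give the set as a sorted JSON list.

Compute FIRST by fixpoint:
pass 1:
  A via A→a: +{a}
  B via B→a c: +{a}
  B via B→d: +{d}
  C via C→a S b: +{a}
  C via C→c b: +{c}
  S via S→A c c: +{a}
  S via S→b C: +{b}
  S via S→c: +{c}
  S via S→d B: +{d}
  FIRST[S]={a,b,c,d}  FIRST[A]={a}  FIRST[B]={a,d}  FIRST[C]={a,c}
pass 2:
  B via B→S d: +{b,c}
  FIRST[S]={a,b,c,d}  FIRST[A]={a}  FIRST[B]={a,b,c,d}  FIRST[C]={a,c}
pass 3: (stable)
  FIRST[S]={a,b,c,d}  FIRST[A]={a}  FIRST[B]={a,b,c,d}  FIRST[C]={a,c}

FOLLOW iteration:
initialize: $ ∈ FOLLOW(S)
round 1:
  B→S d: FOLLOW(S) ⊇ FIRST(d) = {d}; new: +{d}
  C→a S b: FOLLOW(S) ⊇ FIRST(b) = {b}; new: +{b}
  S→A c c: FOLLOW(A) ⊇ FIRST(c) = {c}; new: +{c}
  S→b C: FOLLOW(C) ⊇ FOLLOW(S) ⊇ {$,b,d}; new: +{$,b,d}
  S→d B: FOLLOW(B) ⊇ FOLLOW(S) ⊇ {$,b,d}; new: +{$,b,d}
  FOLLOW[S]={$,b,d}  FOLLOW[A]={c}  FOLLOW[B]={$,b,d}  FOLLOW[C]={$,b,d}
round 2: done
  FOLLOW[S]={$,b,d}  FOLLOW[A]={c}  FOLLOW[B]={$,b,d}  FOLLOW[C]={$,b,d}

FOLLOW(A) = ["c"]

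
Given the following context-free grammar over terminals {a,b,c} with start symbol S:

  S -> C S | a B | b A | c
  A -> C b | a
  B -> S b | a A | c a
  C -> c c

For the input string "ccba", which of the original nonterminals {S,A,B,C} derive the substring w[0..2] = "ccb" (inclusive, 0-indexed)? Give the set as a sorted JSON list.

CNF form of G:
  S -> C S | T0 A | T1 B | c
  A -> C T0 | a
  B -> S T0 | T1 A | T2 T1
  C -> T2 T2
  T0 -> b
  T1 -> a
  T2 -> c

CYK fill (cells [i..j] with 0 ≤ i ≤ j ≤ 2 only):
  [0..0]={S,T2}  "c"  orig:{S}
  [1..1]={S,T2}  "c"  orig:{S}
  [2..2]={T0}  "b"  orig:{}
  [0..1]={C}  "cc"
  [1..2]={B}  "cb"
  [0..2]={A}  "ccb"

Original NTs in T[0,2] deriving "ccb": ["A"]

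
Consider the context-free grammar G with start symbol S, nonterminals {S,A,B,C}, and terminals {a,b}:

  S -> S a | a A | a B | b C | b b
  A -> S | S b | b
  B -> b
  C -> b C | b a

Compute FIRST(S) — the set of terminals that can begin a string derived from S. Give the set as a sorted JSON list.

Compute FIRST by fixpoint:
[1]
  A via A→b: +{b}
  B via B→b: +{b}
  C via C→b C: +{b}
  S via S→a A: +{a}
  S via S→b C: +{b}
  S: {a,b}  A: {b}  B: {b}  C: {b}
[2]
  A via A→S: +{a}
  S: {a,b}  A: {a,b}  B: {b}  C: {b}
[3] — fixpoint
  S: {a,b}  A: {a,b}  B: {b}  C: {b}

FIRST(S) = ["a", "b"]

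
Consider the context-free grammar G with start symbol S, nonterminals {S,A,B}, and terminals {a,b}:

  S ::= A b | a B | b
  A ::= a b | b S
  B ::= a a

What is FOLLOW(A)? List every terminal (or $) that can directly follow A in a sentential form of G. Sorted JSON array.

FIRST iteration:
iter 1:
  A via A→a b: +{a}
  A via A→b S: +{b}
  B via B→a a: +{a}
  S via S→A b: +{a,b}
  S: {a,b}  A: {a,b}  B: {a}
iter 2: (stable)
  S: {a,b}  A: {a,b}  B: {a}

FOLLOW sets:
seed FOLLOW(S) with $
pass 1:
  S→A b: FOLLOW(A) ⊇ FIRST(b) = {b}; new: +{b}
  S→a B: FOLLOW(B) ⊇ FOLLOW(S) ⊇ {$}; new: +{$}
  FOLLOW[S]={$}  FOLLOW[A]={b}  FOLLOW[B]={$}
pass 2:
  A→b S: FOLLOW(S) ⊇ FOLLOW(A) ⊇ {b}; new: +{b}
  S→a B: FOLLOW(B) ⊇ FOLLOW(S) ⊇ {$,b}; new: +{b}
  FOLLOW[S]={$,b}  FOLLOW[A]={b}  FOLLOW[B]={$,b}
pass 3: done
  FOLLOW[S]={$,b}  FOLLOW[A]={b}  FOLLOW[B]={$,b}

FOLLOW(A) = ["b"]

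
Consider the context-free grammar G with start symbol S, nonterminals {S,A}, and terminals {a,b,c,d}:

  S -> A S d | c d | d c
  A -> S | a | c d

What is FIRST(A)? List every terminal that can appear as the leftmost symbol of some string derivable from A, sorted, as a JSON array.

Compute FIRST by fixpoint:
pass 1:
  A via A→a: +{a}
  A via A→c d: +{c}
  S via S→A S d: +{a,c}
  S via S→d c: +{d}
  S: {a,c,d}  A: {a,c}
pass 2:
  A via A→S: +{d}
  S: {a,c,d}  A: {a,c,d}
pass 3: done
  S: {a,c,d}  A: {a,c,d}

FIRST(A) = ["a", "c", "d"]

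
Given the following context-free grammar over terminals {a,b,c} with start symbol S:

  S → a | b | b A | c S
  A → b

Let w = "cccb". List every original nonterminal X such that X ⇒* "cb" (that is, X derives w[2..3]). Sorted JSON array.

CNF form of G:
  S -> T0 A | T1 S | a | b
  A -> b
  T0 -> b
  T1 -> c

CYK fill, restricted to cells inside w[2..3]:
  T[2,2] 'c' = {T1}  orig:{}
  T[3,3] 'b' = {A,S,T0}  orig:{A,S}
  T[2,3] 'cb' = {S}

Original NTs in T[2,3] deriving "cb": ["S"]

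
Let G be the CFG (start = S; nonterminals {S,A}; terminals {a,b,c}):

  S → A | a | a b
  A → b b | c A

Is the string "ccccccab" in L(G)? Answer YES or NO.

CNF form of G:
  S -> T0 T0 | T1 A | T2 T0 | a
  A -> T0 T0 | T1 A
  T0 -> b
  T1 -> c
  T2 -> a

CYK fill:
  T[0,0] 'c' = {T1}  orig:{}
  T[1,1] 'c' = {T1}  orig:{}
  T[2,2] 'c' = {T1}  orig:{}
  T[3,3] 'c' = {T1}  orig:{}
  T[4,4] 'c' = {T1}  orig:{}
  T[5,5] 'c' = {T1}  orig:{}
  T[6,6] 'a' = {S,T2}  orig:{S}
  T[7,7] 'b' = {T0}  orig:{}
  T[0,1] 'cc' = ∅
  T[1,2] 'cc' = ∅
  T[2,3] 'cc' = ∅
  T[3,4] 'cc' = ∅
  T[4,5] 'cc' = ∅
  T[5,6] 'ca' = ∅
  T[6,7] 'ab' = {S}
  T[0,2] 'ccc' = ∅
  T[1,3] 'ccc' = ∅
  T[2,4] 'ccc' = ∅
  T[3,5] 'ccc' = ∅
  T[4,6] 'cca' = ∅
  T[5,7] 'cab' = ∅
  T[0,3] 'cccc' = ∅
  T[1,4] 'cccc' = ∅
  T[2,5] 'cccc' = ∅
  T[3,6] 'ccca' = ∅
  T[4,7] 'ccab' = ∅
  T[0,4] 'ccccc' = ∅
  T[1,5] 'ccccc' = ∅
  T[2,6] 'cccca' = ∅
  T[3,7] 'cccab' = ∅
  T[0,5] 'cccccc' = ∅
  T[1,6] 'ccccca' = ∅
  T[2,7] 'ccccab' = ∅
  T[0,6] 'cccccca' = ∅
  T[1,7] 'cccccab' = ∅
  T[0,7] 'ccccccab' = ∅

S ∉ T[0,7] ⇒ NO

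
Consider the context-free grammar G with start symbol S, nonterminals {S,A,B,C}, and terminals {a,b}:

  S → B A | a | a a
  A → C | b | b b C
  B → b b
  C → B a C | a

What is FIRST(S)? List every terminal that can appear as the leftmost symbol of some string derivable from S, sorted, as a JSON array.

Compute FIRST by fixpoint:
[1]
  A via A→b: +{b}
  B via B→b b: +{b}
  C via C→B a C: +{b}
  C via C→a: +{a}
  S via S→B A: +{b}
  S via S→a: +{a}
  FIRST[S]={a,b}  FIRST[A]={b}  FIRST[B]={b}  FIRST[C]={a,b}
[2]
  A via A→C: +{a}
  FIRST[S]={a,b}  FIRST[A]={a,b}  FIRST[B]={b}  FIRST[C]={a,b}
[3] (no change)
  FIRST[S]={a,b}  FIRST[A]={a,b}  FIRST[B]={b}  FIRST[C]={a,b}

FIRST(S) = ["a", "b"]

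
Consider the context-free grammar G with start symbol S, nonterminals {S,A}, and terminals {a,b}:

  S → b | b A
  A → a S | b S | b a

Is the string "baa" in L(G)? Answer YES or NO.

Convert to CNF:
  S -> T1 A | b
  A -> T0 S | T1 S | T1 T0
  T0 -> a
  T1 -> b

CYK fill:
  cell(0,0) b: {S,T1}  orig:{S}
  cell(1,1) a: {T0}  orig:{}
  cell(2,2) a: {T0}  orig:{}
  cell(0,1) ba: {A}
  cell(1,2) aa: ∅
  cell(0,2) baa: ∅

S ∉ T[0,2] ⇒ NO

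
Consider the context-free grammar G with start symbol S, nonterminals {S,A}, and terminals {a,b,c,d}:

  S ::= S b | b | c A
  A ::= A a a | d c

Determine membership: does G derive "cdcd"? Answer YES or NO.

CNF form of G:
  S -> S T3 | T2 A | b
  A -> A X4 | T1 T2
  T0 -> a
  T1 -> d
  T2 -> c
  T3 -> b
  X4 -> T0 T0

CYK fill:
  cell(0,0) c: {T2}  orig:{}
  cell(1,1) d: {T1}  orig:{}
  cell(2,2) c: {T2}  orig:{}
  cell(3,3) d: {T1}  orig:{}
  cell(0,1) cd: ∅
  cell(1,2) dc: {A}
  cell(2,3) cd: ∅
  cell(0,2) cdc: {S}
  cell(1,3) dcd: ∅
  cell(0,3) cdcd: ∅

S ∉ T[0,3] ⇒ NO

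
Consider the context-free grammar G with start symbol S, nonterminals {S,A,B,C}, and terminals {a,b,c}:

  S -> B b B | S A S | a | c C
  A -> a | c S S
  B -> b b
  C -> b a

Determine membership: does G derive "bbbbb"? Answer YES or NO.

Convert to CNF:
  S -> B X4 | S X5 | T0 C | a
  A -> T0 X3 | a
  B -> T1 T1
  C -> T1 T2
  T0 -> c
  T1 -> b
  T2 -> a
  X3 -> S S
  X4 -> T1 B
  X5 -> A S

CYK fill:
  [0..0]={T1}  "b"  orig:{}
  [1..1]={T1}  "b"  orig:{}
  [2..2]={T1}  "b"  orig:{}
  [3..3]={T1}  "b"  orig:{}
  [4..4]={T1}  "b"  orig:{}
  [0..1]={B}  "bb"
  [1..2]={B}  "bb"
  [2..3]={B}  "bb"
  [3..4]={B}  "bb"
  [0..2]={X4}  "bbb"  orig:{}
  [1..3]={X4}  "bbb"  orig:{}
  [2..4]={X4}  "bbb"  orig:{}
  [0..3]=∅  "bbbb"
  [1..4]=∅  "bbbb"
  [0..4]={S}  "bbbbb"

S ∈ T[0,4] ⇒ YES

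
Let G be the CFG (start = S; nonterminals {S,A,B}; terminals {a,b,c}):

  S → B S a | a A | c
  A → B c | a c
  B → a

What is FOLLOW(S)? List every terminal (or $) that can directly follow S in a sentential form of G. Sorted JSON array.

FIRST sets, iterate to fixpoint:
iter 1:
  A via A→a c: +{a}
  B via B→a: +{a}
  S via S→B S a: +{a}
  S via S→c: +{c}
  S: {a,c}  A: {a}  B: {a}
iter 2: done
  S: {a,c}  A: {a}  B: {a}

FOLLOW iteration:
initialize: $ ∈ FOLLOW(S)
pass 1:
  A→B c: FOLLOW(B) ⊇ FIRST(c) = {c}; new: +{c}
  S→B S a: FOLLOW(B) ⊇ FIRST(S) = {a,c}; new: +{a}
  S→B S a: FOLLOW(S) ⊇ FIRST(a) = {a}; new: +{a}
  S→a A: FOLLOW(A) ⊇ FOLLOW(S) ⊇ {$,a}; new: +{$,a}
  S: {$,a}  A: {$,a}  B: {a,c}
pass 2: (stable)
  S: {$,a}  A: {$,a}  B: {a,c}

FOLLOW(S) = ["$", "a"]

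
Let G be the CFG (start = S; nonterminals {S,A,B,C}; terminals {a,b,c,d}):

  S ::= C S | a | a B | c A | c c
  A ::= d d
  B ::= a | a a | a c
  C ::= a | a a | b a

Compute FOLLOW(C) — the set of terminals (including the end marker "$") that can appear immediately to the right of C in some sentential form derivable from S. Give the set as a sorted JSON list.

FIRST iteration:
[1]
  A via A→d d: +{d}
  B via B→a: +{a}
  C via C→a: +{a}
  C via C→b a: +{b}
  S via S→C S: +{a,b}
  S via S→c A: +{c}
  S: {a,b,c}  A: {d}  B: {a}  C: {a,b}
[2] (stable)
  S: {a,b,c}  A: {d}  B: {a}  C: {a,b}

FOLLOW sets:
initialize: $ ∈ FOLLOW(S)
iter 1:
  S→C S: FOLLOW(C) ⊇ FIRST(S) = {a,b,c}; new: +{a,b,c}
  S→a B: FOLLOW(B) ⊇ FOLLOW(S) ⊇ {$}; new: +{$}
  S→c A: FOLLOW(A) ⊇ FOLLOW(S) ⊇ {$}; new: +{$}
  S: {$}  A: {$}  B: {$}  C: {a,b,c}
iter 2: (no change)
  S: {$}  A: {$}  B: {$}  C: {a,b,c}

FOLLOW(C) = ["a", "b", "c"]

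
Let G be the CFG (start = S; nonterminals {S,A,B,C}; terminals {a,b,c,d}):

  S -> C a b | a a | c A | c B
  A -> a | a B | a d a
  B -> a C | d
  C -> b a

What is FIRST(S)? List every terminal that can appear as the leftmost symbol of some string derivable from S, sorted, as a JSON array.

Compute FIRST by fixpoint:
round 1:
  A via A→a: +{a}
  B via B→a C: +{a}
  B via B→d: +{d}
  C via C→b a: +{b}
  S via S→C a b: +{b}
  S via S→a a: +{a}
  S via S→c A: +{c}
  FIRST[S]={a,b,c}  FIRST[A]={a}  FIRST[B]={a,d}  FIRST[C]={b}
round 2: (stable)
  FIRST[S]={a,b,c}  FIRST[A]={a}  FIRST[B]={a,d}  FIRST[C]={b}

FIRST(S) = ["a", "b", "c"]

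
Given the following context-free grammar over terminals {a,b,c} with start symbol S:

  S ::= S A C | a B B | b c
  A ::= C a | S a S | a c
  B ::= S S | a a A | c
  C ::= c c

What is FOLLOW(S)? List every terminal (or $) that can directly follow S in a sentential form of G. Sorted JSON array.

FIRST iteration:
[1]
  A via A→a c: +{a}
  B via B→a a A: +{a}
  B via B→c: +{c}
  C via C→c c: +{c}
  S via S→a B B: +{a}
  S via S→b c: +{b}
  S: {a,b}  A: {a}  B: {a,c}  C: {c}
[2]
  A via A→C a: +{c}
  A via A→S a S: +{b}
  B via B→S S: +{b}
  S: {a,b}  A: {a,b,c}  B: {a,b,c}  C: {c}
[3] (stable)
  S: {a,b}  A: {a,b,c}  B: {a,b,c}  C: {c}

FOLLOW iteration:
seed FOLLOW(S) with $
iter 1:
  A→C a: FOLLOW(C) ⊇ FIRST(a) = {a}; new: +{a}
  A→S a S: FOLLOW(S) ⊇ FIRST(a) = {a}; new: +{a}
  B→S S: FOLLOW(S) ⊇ FIRST(S) = {a,b}; new: +{b}
  S→S A C: FOLLOW(S) ⊇ FIRST(A) = {a,b,c}; new: +{c}
  S→S A C: FOLLOW(A) ⊇ FIRST(C) = {c}; new: +{c}
  S→S A C: FOLLOW(C) ⊇ FOLLOW(S) ⊇ {$,a,b,c}; new: +{$,b,c}
  S→a B B: FOLLOW(B) ⊇ FIRST(B) = {a,b,c}; new: +{a,b,c}
  S→a B B: FOLLOW(B) ⊇ FOLLOW(S) ⊇ {$,a,b,c}; new: +{$}
  S: {$,a,b,c}  A: {c}  B: {$,a,b,c}  C: {$,a,b,c}
iter 2:
  B→a a A: FOLLOW(A) ⊇ FOLLOW(B) ⊇ {$,a,b,c}; new: +{$,a,b}
  S: {$,a,b,c}  A: {$,a,b,c}  B: {$,a,b,c}  C: {$,a,b,c}
iter 3: done
  S: {$,a,b,c}  A: {$,a,b,c}  B: {$,a,b,c}  C: {$,a,b,c}

FOLLOW(S) = ["$", "a", "b", "c"]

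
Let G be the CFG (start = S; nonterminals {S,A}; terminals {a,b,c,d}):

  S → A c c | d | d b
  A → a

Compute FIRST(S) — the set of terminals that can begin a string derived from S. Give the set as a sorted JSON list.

FIRST sets, iterate to fixpoint:
iter 1:
  A via A→a: +{a}
  S via S→A c c: +{a}
  S via S→d: +{d}
  S: {a,d}  A: {a}
iter 2: (no change)
  S: {a,d}  A: {a}

FIRST(S) = ["a", "d"]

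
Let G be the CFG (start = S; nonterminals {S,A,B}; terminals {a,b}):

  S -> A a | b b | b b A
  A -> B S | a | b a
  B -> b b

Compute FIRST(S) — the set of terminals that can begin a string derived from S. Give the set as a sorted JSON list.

FIRST sets, iterate to fixpoint:
pass 1:
  A via A→a: +{a}
  A via A→b a: +{b}
  B via B→b b: +{b}
  S via S→A a: +{a,b}
  FIRST[S]={a,b}  FIRST[A]={a,b}  FIRST[B]={b}
pass 2: — fixpoint
  FIRST[S]={a,b}  FIRST[A]={a,b}  FIRST[B]={b}

FIRST(S) = ["a", "b"]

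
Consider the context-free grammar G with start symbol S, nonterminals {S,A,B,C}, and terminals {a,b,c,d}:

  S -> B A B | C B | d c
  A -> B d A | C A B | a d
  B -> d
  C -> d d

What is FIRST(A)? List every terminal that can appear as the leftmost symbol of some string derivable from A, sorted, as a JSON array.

FIRST sets, iterate to fixpoint:
pass 1:
  A via A→a d: +{a}
  B via B→d: +{d}
  C via C→d d: +{d}
  S via S→B A B: +{d}
  S: {d}  A: {a}  B: {d}  C: {d}
pass 2:
  A via A→B d A: +{d}
  S: {d}  A: {a,d}  B: {d}  C: {d}
pass 3: done
  S: {d}  A: {a,d}  B: {d}  C: {d}

FIRST(A) = ["a", "d"]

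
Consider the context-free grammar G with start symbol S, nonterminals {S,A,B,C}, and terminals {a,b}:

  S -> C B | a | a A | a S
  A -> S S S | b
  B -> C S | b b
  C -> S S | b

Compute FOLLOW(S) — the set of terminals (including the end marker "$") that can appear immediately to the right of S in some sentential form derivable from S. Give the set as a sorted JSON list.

FIRST sets, iterate to fixpoint:
iter 1:
  A via A→b: +{b}
  B via B→b b: +{b}
  C via C→b: +{b}
  S via S→C B: +{b}
  S via S→a: +{a}
  FIRST[S]={a,b}  FIRST[A]={b}  FIRST[B]={b}  FIRST[C]={b}
iter 2:
  A via A→S S S: +{a}
  C via C→S S: +{a}
  FIRST[S]={a,b}  FIRST[A]={a,b}  FIRST[B]={b}  FIRST[C]={a,b}
iter 3:
  B via B→C S: +{a}
  FIRST[S]={a,b}  FIRST[A]={a,b}  FIRST[B]={a,b}  FIRST[C]={a,b}
iter 4: done
  FIRST[S]={a,b}  FIRST[A]={a,b}  FIRST[B]={a,b}  FIRST[C]={a,b}

FOLLOW iteration:
seed FOLLOW(S) with $
pass 1:
  A→S S S: FOLLOW(S) ⊇ FIRST(S) = {a,b}; new: +{a,b}
  B→C S: FOLLOW(C) ⊇ FIRST(S) = {a,b}; new: +{a,b}
  S→C B: FOLLOW(B) ⊇ FOLLOW(S) ⊇ {$,a,b}; new: +{$,a,b}
  S→a A: FOLLOW(A) ⊇ FOLLOW(S) ⊇ {$,a,b}; new: +{$,a,b}
  FOLLOW(S)={$,a,b}  FOLLOW(A)={$,a,b}  FOLLOW(B)={$,a,b}  FOLLOW(C)={a,b}
pass 2: (no change)
  FOLLOW(S)={$,a,b}  FOLLOW(A)={$,a,b}  FOLLOW(B)={$,a,b}  FOLLOW(C)={a,b}

FOLLOW(S) = ["$", "a", "b"]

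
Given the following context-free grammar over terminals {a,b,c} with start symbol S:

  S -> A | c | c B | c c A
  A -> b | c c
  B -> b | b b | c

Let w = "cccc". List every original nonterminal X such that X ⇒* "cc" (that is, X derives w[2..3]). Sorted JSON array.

Convert to CNF:
  S -> T0 B | T0 T0 | T0 X2 | b | c
  A -> T0 T0 | b
  B -> T1 T1 | b | c
  T0 -> c
  T1 -> b
  X2 -> T0 A

Fill CYK table bottom-up — only the sub-triangle for w[2..3]:
  cell(2,2) c: {B,S,T0}  orig:{B,S}
  cell(3,3) c: {B,S,T0}  orig:{B,S}
  cell(2,3) cc: {A,S}

Original NTs in T[2,3] deriving "cc": ["A", "S"]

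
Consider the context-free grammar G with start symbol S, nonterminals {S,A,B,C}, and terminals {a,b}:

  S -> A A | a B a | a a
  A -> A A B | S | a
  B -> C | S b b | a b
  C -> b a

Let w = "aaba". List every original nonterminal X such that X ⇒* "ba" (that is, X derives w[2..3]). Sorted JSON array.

Convert to CNF:
  S -> A A | T0 T0 | T0 X5
  A -> A A | A X2 | T0 T0 | T0 X3 | a
  B -> S X4 | T0 T1 | T1 T0
  C -> T1 T0
  T0 -> a
  T1 -> b
  X2 -> A B
  X3 -> B T0
  X4 -> T1 T1
  X5 -> B T0

CYK table (by increasing span) — only the sub-triangle for w[2..3]:
  T[2,2] 'b' = {T1}  orig:{}
  T[3,3] 'a' = {A,T0}  orig:{A}
  T[2,3] 'ba' = {B,C}

Original NTs in T[2,3] deriving "ba": ["B", "C"]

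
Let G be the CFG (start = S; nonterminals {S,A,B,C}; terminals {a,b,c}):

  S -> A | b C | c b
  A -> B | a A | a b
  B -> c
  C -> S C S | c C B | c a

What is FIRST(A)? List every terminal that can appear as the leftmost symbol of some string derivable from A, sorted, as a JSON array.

FIRST sets, iterate to fixpoint:
[1]
  A via A→a A: +{a}
  B via B→c: +{c}
  C via C→c C B: +{c}
  S via S→A: +{a}
  S via S→b C: +{b}
  S via S→c b: +{c}
  FIRST[S]={a,b,c}  FIRST[A]={a}  FIRST[B]={c}  FIRST[C]={c}
[2]
  A via A→B: +{c}
  C via C→S C S: +{a,b}
  FIRST[S]={a,b,c}  FIRST[A]={a,c}  FIRST[B]={c}  FIRST[C]={a,b,c}
[3] done
  FIRST[S]={a,b,c}  FIRST[A]={a,c}  FIRST[B]={c}  FIRST[C]={a,b,c}

FIRST(A) = ["a", "c"]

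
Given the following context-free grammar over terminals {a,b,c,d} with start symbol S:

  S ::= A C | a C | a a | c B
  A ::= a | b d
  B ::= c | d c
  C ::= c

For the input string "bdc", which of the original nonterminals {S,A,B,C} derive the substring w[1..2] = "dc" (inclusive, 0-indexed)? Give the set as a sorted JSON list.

Convert to CNF:
  S -> A C | T2 B | T3 C | T3 T3
  A -> T0 T1 | a
  B -> T1 T2 | c
  C -> c
  T0 -> b
  T1 -> d
  T2 -> c
  T3 -> a

CYK fill, restricted to cells inside w[1..2]:
  [1..1]={T1}  "d"  orig:{}
  [2..2]={B,C,T2}  "c"  orig:{B,C}
  [1..2]={B}  "dc"

Original NTs in T[1,2] deriving "dc": ["B"]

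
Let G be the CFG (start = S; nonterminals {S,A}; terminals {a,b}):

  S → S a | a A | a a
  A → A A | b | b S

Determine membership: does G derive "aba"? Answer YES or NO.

Convert to CNF:
  S -> S T1 | T1 A | T1 T1
  A -> A A | T0 S | b
  T0 -> b
  T1 -> a

CYK fill:
  [0..0]={T1}  "a"  orig:{}
  [1..1]={A,T0}  "b"  orig:{A}
  [2..2]={T1}  "a"  orig:{}
  [0..1]={S}  "ab"
  [1..2]=∅  "ba"
  [0..2]={S}  "aba"

S ∈ T[0,2] ⇒ YES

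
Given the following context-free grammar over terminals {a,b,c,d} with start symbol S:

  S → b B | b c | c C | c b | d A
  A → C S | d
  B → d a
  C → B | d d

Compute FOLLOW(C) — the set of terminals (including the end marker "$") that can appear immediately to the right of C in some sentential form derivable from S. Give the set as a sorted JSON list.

FIRST iteration:
[1]
  A via A→d: +{d}
  B via B→d a: +{d}
  C via C→B: +{d}
  S via S→b B: +{b}
  S via S→c C: +{c}
  S via S→d A: +{d}
  FIRST(S)={b,c,d}  FIRST(A)={d}  FIRST(B)={d}  FIRST(C)={d}
[2] (stable)
  FIRST(S)={b,c,d}  FIRST(A)={d}  FIRST(B)={d}  FIRST(C)={d}

FOLLOW iteration:
initialize: $ ∈ FOLLOW(S)
[1]
  A→C S: FOLLOW(C) ⊇ FIRST(S) = {b,c,d}; new: +{b,c,d}
  C→B: FOLLOW(B) ⊇ FOLLOW(C) ⊇ {b,c,d}; new: +{b,c,d}
  S→b B: FOLLOW(B) ⊇ FOLLOW(S) ⊇ {$}; new: +{$}
  S→c C: FOLLOW(C) ⊇ FOLLOW(S) ⊇ {$}; new: +{$}
  S→d A: FOLLOW(A) ⊇ FOLLOW(S) ⊇ {$}; new: +{$}
  FOLLOW(S)={$}  FOLLOW(A)={$}  FOLLOW(B)={$,b,c,d}  FOLLOW(C)={$,b,c,d}
[2] done
  FOLLOW(S)={$}  FOLLOW(A)={$}  FOLLOW(B)={$,b,c,d}  FOLLOW(C)={$,b,c,d}

FOLLOW(C) = ["$", "b", "c", "d"]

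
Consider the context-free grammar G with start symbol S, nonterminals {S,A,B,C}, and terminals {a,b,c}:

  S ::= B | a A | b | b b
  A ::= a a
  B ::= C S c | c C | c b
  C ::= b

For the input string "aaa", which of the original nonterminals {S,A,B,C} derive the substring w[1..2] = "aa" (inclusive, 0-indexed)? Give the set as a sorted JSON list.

CNF form of G:
  S -> C X4 | T0 A | T1 C | T1 T2 | T2 T2 | b
  A -> T0 T0
  B -> C X3 | T1 C | T1 T2
  C -> b
  T0 -> a
  T1 -> c
  T2 -> b
  X3 -> S T1
  X4 -> S T1

CYK fill — only the sub-triangle for w[1..2]:
  [1..1]={T0}  "a"  orig:{}
  [2..2]={T0}  "a"  orig:{}
  [1..2]={A}  "aa"

Original NTs in T[1,2] deriving "aa": ["A"]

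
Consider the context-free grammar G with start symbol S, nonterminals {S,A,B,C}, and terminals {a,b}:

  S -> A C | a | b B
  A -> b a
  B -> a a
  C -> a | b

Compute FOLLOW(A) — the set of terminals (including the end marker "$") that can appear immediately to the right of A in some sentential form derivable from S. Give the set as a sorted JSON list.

FIRST iteration:
iter 1:
  A via A→b a: +{b}
  B via B→a a: +{a}
  C via C→a: +{a}
  C via C→b: +{b}
  S via S→A C: +{b}
  S via S→a: +{a}
  S: {a,b}  A: {b}  B: {a}  C: {a,b}
iter 2: — fixpoint
  S: {a,b}  A: {b}  B: {a}  C: {a,b}

FOLLOW sets:
FOLLOW(S) := {$}
[1]
  S→A C: FOLLOW(A) ⊇ FIRST(C) = {a,b}; new: +{a,b}
  S→A C: FOLLOW(C) ⊇ FOLLOW(S) ⊇ {$}; new: +{$}
  S→b B: FOLLOW(B) ⊇ FOLLOW(S) ⊇ {$}; new: +{$}
  FOLLOW[S]={$}  FOLLOW[A]={a,b}  FOLLOW[B]={$}  FOLLOW[C]={$}
[2] — fixpoint
  FOLLOW[S]={$}  FOLLOW[A]={a,b}  FOLLOW[B]={$}  FOLLOW[C]={$}

FOLLOW(A) = ["a", "b"]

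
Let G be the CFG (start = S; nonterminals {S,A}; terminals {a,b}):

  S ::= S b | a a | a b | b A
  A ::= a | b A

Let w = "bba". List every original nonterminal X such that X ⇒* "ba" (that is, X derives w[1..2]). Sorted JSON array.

CNF form of G:
  S -> S T0 | T0 A | T1 T0 | T1 T1
  A -> T0 A | a
  T0 -> b
  T1 -> a

CYK table (by increasing span) (cells [i..j] with 1 ≤ i ≤ j ≤ 2 only):
  T[1,1] 'b' = {T0}  orig:{}
  T[2,2] 'a' = {A,T1}  orig:{A}
  T[1,2] 'ba' = {A,S}

Original NTs in T[1,2] deriving "ba": ["A", "S"]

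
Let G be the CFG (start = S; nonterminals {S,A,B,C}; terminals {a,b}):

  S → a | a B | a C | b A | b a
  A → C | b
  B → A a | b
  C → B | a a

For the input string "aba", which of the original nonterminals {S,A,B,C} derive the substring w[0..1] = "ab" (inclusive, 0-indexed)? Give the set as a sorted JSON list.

CNF form of G:
  S -> T0 B | T0 C | T1 A | T1 T0 | a
  A -> A T0 | T0 T0 | b
  B -> A T0 | b
  C -> A T0 | T0 T0 | b
  T0 -> a
  T1 -> b

CYK fill — only the sub-triangle for w[0..1]:
  [0..0]={S,T0}  "a"  orig:{S}
  [1..1]={A,B,C,T1}  "b"  orig:{A,B,C}
  [0..1]={S}  "ab"

Original NTs in T[0,1] deriving "ab": ["S"]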